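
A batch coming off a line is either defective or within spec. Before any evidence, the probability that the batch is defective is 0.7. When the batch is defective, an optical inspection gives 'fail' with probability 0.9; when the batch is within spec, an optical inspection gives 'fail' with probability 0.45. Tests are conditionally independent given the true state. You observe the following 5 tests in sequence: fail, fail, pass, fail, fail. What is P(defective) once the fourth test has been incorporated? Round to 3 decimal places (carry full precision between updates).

0.772

After 'fail': P(defective) = 0.9·0.7000 / (0.9·0.7000 + 0.45·0.3000) ≈ 0.8235
After 'fail': P(defective) = 0.9·0.8235 / (0.9·0.8235 + 0.45·0.1765) ≈ 0.9032
After 'pass': P(defective) = 0.1·0.9032 / (0.1·0.9032 + 0.55·0.0968) ≈ 0.6292
After 'fail': P(defective) = 0.9·0.6292 / (0.9·0.6292 + 0.45·0.3708) ≈ 0.7724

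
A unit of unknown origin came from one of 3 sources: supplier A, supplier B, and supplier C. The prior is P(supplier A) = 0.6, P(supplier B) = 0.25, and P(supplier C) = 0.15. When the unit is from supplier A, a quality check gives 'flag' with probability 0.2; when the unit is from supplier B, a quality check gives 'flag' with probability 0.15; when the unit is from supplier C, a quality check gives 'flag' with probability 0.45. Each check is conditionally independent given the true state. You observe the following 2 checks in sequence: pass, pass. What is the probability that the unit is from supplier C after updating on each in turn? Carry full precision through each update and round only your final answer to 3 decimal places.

0.074

Each posterior becomes the prior for the next update.
After 'pass': normaliser = 0.8·0.6000 + 0.85·0.2500 + 0.55·0.1500; P(supplier A) ≈ 0.6194, P(supplier B) ≈ 0.2742, P(supplier C) ≈ 0.1065
After 'pass': normaliser = 0.8·0.6194 + 0.85·0.2742 + 0.55·0.1065; P(supplier A) ≈ 0.6295, P(supplier B) ≈ 0.2961, P(supplier C) ≈ 0.0744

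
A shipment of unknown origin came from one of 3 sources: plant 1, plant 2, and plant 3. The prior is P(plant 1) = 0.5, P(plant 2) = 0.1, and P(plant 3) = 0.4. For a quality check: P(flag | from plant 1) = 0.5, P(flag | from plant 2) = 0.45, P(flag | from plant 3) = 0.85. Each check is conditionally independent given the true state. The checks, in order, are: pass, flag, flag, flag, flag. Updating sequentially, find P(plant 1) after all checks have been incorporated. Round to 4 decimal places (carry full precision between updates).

After 'pass': normaliser = 0.5·0.5000 + 0.55·0.1000 + 0.15·0.4000; P(plant 1) ≈ 0.6849, P(plant 2) ≈ 0.1507, P(plant 3) ≈ 0.1644
After 'flag': normaliser = 0.5·0.6849 + 0.45·0.1507 + 0.85·0.1644; P(plant 1) ≈ 0.6227, P(plant 2) ≈ 0.1233, P(plant 3) ≈ 0.2540
After 'flag': normaliser = 0.5·0.6227 + 0.45·0.1233 + 0.85·0.2540; P(plant 1) ≈ 0.5342, P(plant 2) ≈ 0.0952, P(plant 3) ≈ 0.3706
After 'flag': normaliser = 0.5·0.5342 + 0.45·0.0952 + 0.85·0.3706; P(plant 1) ≈ 0.4274, P(plant 2) ≈ 0.0686, P(plant 3) ≈ 0.5040
After 'flag': normaliser = 0.5·0.4274 + 0.45·0.0686 + 0.85·0.5040; P(plant 1) ≈ 0.3176, P(plant 2) ≈ 0.0458, P(plant 3) ≈ 0.6366

0.3176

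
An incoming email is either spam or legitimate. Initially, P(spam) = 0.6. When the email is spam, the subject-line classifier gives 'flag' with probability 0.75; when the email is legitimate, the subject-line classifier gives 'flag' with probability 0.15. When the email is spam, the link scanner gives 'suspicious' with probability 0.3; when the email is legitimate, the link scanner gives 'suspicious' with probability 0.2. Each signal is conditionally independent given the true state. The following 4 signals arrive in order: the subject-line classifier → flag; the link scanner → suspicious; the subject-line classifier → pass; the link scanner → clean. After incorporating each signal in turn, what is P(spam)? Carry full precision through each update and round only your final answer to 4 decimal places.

0.7433

Apply Bayes' rule sequentially, carrying P(spam) forward.
After the subject-line classifier='flag': P(spam) = 0.75·0.6000 / (0.75·0.6000 + 0.15·0.4000) ≈ 0.8824
After the link scanner='suspicious': P(spam) = 0.3·0.8824 / (0.3·0.8824 + 0.2·0.1176) ≈ 0.9184
After the subject-line classifier='pass': P(spam) = 0.25·0.9184 / (0.25·0.9184 + 0.85·0.0816) ≈ 0.7679
After the link scanner='clean': P(spam) = 0.7·0.7679 / (0.7·0.7679 + 0.8·0.2321) ≈ 0.7433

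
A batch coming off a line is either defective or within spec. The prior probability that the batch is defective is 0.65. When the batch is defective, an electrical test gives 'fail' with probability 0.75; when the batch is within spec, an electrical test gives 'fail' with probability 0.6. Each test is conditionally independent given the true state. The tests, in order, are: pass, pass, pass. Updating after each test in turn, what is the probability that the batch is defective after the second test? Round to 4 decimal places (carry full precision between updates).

After 'pass': P(defective) = 0.25·0.6500 / (0.25·0.6500 + 0.4·0.3500) ≈ 0.5372
After 'pass': P(defective) = 0.25·0.5372 / (0.25·0.5372 + 0.4·0.4628) ≈ 0.4204

0.4204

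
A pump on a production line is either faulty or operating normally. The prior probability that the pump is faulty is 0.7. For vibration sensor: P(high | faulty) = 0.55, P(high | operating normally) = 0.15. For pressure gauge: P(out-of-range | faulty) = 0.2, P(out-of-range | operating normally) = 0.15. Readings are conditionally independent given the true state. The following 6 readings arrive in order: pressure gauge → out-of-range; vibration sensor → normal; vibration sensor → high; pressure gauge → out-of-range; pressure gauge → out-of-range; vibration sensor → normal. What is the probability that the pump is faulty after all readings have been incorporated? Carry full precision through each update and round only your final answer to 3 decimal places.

0.850

After pressure gauge='out-of-range': P(faulty) = 0.2·0.7000 / (0.2·0.7000 + 0.15·0.3000) ≈ 0.7568
After vibration sensor='normal': P(faulty) = 0.45·0.7568 / (0.45·0.7568 + 0.85·0.2432) ≈ 0.6222
After vibration sensor='high': P(faulty) = 0.55·0.6222 / (0.55·0.6222 + 0.15·0.3778) ≈ 0.8579
After pressure gauge='out-of-range': P(faulty) = 0.2·0.8579 / (0.2·0.8579 + 0.15·0.1421) ≈ 0.8895
After pressure gauge='out-of-range': P(faulty) = 0.2·0.8895 / (0.2·0.8895 + 0.15·0.1105) ≈ 0.9148
After vibration sensor='normal': P(faulty) = 0.45·0.9148 / (0.45·0.9148 + 0.85·0.0852) ≈ 0.8504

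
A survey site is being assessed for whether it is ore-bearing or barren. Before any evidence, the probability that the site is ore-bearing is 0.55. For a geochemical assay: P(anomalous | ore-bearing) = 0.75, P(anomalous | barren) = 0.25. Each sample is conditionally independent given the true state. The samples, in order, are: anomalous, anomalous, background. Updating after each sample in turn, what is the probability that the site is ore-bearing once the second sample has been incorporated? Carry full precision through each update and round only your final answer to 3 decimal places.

0.917

After 'anomalous': P(ore) = 0.75·0.5500 / (0.75·0.5500 + 0.25·0.4500) ≈ 0.7857
After 'anomalous': P(ore) = 0.75·0.7857 / (0.75·0.7857 + 0.25·0.2143) ≈ 0.9167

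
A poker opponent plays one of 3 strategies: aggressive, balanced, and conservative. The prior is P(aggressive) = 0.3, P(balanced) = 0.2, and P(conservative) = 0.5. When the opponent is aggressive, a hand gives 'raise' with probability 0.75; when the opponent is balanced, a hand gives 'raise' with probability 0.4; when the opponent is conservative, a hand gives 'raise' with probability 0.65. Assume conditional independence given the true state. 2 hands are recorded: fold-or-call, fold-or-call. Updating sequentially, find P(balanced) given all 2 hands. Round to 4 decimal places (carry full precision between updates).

After 'fold-or-call': normaliser = 0.25·0.3000 + 0.6·0.2000 + 0.35·0.5000; P(aggressive) ≈ 0.2027, P(balanced) ≈ 0.3243, P(conservative) ≈ 0.4730
After 'fold-or-call': normaliser = 0.25·0.2027 + 0.6·0.3243 + 0.35·0.4730; P(aggressive) ≈ 0.1234, P(balanced) ≈ 0.4737, P(conservative) ≈ 0.4030

0.4737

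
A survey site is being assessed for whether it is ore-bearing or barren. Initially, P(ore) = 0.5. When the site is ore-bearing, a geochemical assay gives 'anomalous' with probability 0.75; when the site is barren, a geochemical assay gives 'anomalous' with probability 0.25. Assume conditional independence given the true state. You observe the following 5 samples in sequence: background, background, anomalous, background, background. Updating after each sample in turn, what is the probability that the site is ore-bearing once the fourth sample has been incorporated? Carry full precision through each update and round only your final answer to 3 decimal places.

After 'background': P(ore) = 0.25·0.5000 / (0.25·0.5000 + 0.75·0.5000) ≈ 0.2500
After 'background': P(ore) = 0.25·0.2500 / (0.25·0.2500 + 0.75·0.7500) ≈ 0.1000
After 'anomalous': P(ore) = 0.75·0.1000 / (0.75·0.1000 + 0.25·0.9000) ≈ 0.2500
After 'background': P(ore) = 0.25·0.2500 / (0.25·0.2500 + 0.75·0.7500) ≈ 0.1000

0.100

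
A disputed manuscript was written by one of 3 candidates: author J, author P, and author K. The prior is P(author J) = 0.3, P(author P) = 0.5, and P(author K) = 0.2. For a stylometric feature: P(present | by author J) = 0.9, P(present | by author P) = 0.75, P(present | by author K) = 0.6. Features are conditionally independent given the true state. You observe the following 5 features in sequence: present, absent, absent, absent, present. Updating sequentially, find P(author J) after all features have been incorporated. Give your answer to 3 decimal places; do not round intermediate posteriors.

After 'present': normaliser = 0.9·0.3000 + 0.75·0.5000 + 0.6·0.2000; P(author J) ≈ 0.3529, P(author P) ≈ 0.4902, P(author K) ≈ 0.1569
After 'absent': normaliser = 0.1·0.3529 + 0.25·0.4902 + 0.4·0.1569; P(author J) ≈ 0.1600, P(author P) ≈ 0.5556, P(author K) ≈ 0.2844
After 'absent': normaliser = 0.1·0.1600 + 0.25·0.5556 + 0.4·0.2844; P(author J) ≈ 0.0596, P(author P) ≈ 0.5170, P(author K) ≈ 0.4235
After 'absent': normaliser = 0.1·0.0596 + 0.25·0.5170 + 0.4·0.4235; P(author J) ≈ 0.0196, P(author P) ≈ 0.4243, P(author K) ≈ 0.5561
After 'present': normaliser = 0.9·0.0196 + 0.75·0.4243 + 0.6·0.5561; P(author J) ≈ 0.0263, P(author P) ≈ 0.4753, P(author K) ≈ 0.4984

0.026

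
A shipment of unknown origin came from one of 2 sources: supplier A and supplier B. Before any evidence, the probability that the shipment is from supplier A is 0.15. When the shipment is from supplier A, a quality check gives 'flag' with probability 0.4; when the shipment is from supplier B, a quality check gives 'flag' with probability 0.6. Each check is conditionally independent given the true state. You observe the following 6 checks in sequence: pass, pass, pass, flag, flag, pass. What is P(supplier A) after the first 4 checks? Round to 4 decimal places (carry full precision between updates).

0.2842

After 'pass': P(supplier A) = 0.6·0.1500 / (0.6·0.1500 + 0.4·0.8500) ≈ 0.2093
After 'pass': P(supplier A) = 0.6·0.2093 / (0.6·0.2093 + 0.4·0.7907) ≈ 0.2842
After 'pass': P(supplier A) = 0.6·0.2842 / (0.6·0.2842 + 0.4·0.7158) ≈ 0.3733
After 'flag': P(supplier A) = 0.4·0.3733 / (0.4·0.3733 + 0.6·0.6267) ≈ 0.2842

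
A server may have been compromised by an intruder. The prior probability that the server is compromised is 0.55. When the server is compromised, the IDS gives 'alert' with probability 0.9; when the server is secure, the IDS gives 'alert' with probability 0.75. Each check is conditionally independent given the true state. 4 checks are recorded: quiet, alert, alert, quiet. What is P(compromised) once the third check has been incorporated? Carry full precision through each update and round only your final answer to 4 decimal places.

0.4131

After 'quiet': P(compromised) = 0.1·0.5500 / (0.1·0.5500 + 0.25·0.4500) ≈ 0.3284
After 'alert': P(compromised) = 0.9·0.3284 / (0.9·0.3284 + 0.75·0.6716) ≈ 0.3697
After 'alert': P(compromised) = 0.9·0.3697 / (0.9·0.3697 + 0.75·0.6303) ≈ 0.4131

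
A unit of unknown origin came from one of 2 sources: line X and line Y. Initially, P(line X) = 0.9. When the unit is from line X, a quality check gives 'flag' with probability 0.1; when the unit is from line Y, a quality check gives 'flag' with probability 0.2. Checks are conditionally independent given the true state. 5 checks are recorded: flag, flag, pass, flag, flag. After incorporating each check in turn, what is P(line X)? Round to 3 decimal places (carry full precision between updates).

Apply Bayes' rule sequentially, carrying P(line X) forward.
After 'flag': P(line X) = 0.1·0.9000 / (0.1·0.9000 + 0.2·0.1000) ≈ 0.8182
After 'flag': P(line X) = 0.1·0.8182 / (0.1·0.8182 + 0.2·0.1818) ≈ 0.6923
After 'pass': P(line X) = 0.9·0.6923 / (0.9·0.6923 + 0.8·0.3077) ≈ 0.7168
After 'flag': P(line X) = 0.1·0.7168 / (0.1·0.7168 + 0.2·0.2832) ≈ 0.5586
After 'flag': P(line X) = 0.1·0.5586 / (0.1·0.5586 + 0.2·0.4414) ≈ 0.3876

0.388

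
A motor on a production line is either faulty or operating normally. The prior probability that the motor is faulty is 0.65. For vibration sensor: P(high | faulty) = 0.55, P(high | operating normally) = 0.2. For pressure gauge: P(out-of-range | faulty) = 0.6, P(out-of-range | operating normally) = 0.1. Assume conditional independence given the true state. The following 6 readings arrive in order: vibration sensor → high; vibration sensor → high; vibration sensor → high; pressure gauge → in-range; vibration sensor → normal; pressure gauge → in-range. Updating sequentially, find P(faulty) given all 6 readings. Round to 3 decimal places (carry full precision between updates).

0.811

Apply Bayes' rule sequentially, carrying P(faulty) forward.
After vibration sensor='high': P(faulty) = 0.55·0.6500 / (0.55·0.6500 + 0.2·0.3500) ≈ 0.8363
After vibration sensor='high': P(faulty) = 0.55·0.8363 / (0.55·0.8363 + 0.2·0.1637) ≈ 0.9335
After vibration sensor='high': P(faulty) = 0.55·0.9335 / (0.55·0.9335 + 0.2·0.0665) ≈ 0.9748
After pressure gauge='in-range': P(faulty) = 0.4·0.9748 / (0.4·0.9748 + 0.9·0.0252) ≈ 0.9450
After vibration sensor='normal': P(faulty) = 0.45·0.9450 / (0.45·0.9450 + 0.8·0.0550) ≈ 0.9062
After pressure gauge='in-range': P(faulty) = 0.4·0.9062 / (0.4·0.9062 + 0.9·0.0938) ≈ 0.8110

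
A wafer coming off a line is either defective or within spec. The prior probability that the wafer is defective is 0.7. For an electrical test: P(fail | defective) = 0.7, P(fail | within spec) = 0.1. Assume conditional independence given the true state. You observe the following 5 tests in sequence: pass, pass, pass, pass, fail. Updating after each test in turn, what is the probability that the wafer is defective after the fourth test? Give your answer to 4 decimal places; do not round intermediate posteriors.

After 'pass': P(defective) = 0.3·0.7000 / (0.3·0.7000 + 0.9·0.3000) ≈ 0.4375
After 'pass': P(defective) = 0.3·0.4375 / (0.3·0.4375 + 0.9·0.5625) ≈ 0.2059
After 'pass': P(defective) = 0.3·0.2059 / (0.3·0.2059 + 0.9·0.7941) ≈ 0.0795
After 'pass': P(defective) = 0.3·0.0795 / (0.3·0.0795 + 0.9·0.9205) ≈ 0.0280

0.0280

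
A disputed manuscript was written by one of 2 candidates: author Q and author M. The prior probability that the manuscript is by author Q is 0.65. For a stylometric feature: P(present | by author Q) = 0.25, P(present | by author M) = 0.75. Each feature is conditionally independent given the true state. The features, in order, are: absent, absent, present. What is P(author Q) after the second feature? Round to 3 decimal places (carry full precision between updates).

0.944

After 'absent': P(author Q) = 0.75·0.6500 / (0.75·0.6500 + 0.25·0.3500) ≈ 0.8478
After 'absent': P(author Q) = 0.75·0.8478 / (0.75·0.8478 + 0.25·0.1522) ≈ 0.9435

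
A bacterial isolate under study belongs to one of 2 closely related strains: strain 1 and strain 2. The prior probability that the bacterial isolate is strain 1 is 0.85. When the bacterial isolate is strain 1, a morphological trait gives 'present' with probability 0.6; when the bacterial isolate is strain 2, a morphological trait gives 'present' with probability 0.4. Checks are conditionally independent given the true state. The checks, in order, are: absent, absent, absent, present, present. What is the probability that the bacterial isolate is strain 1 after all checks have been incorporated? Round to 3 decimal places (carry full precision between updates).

0.791

Each posterior becomes the prior for the next update.
After 'absent': P(strain 1) = 0.4·0.8500 / (0.4·0.8500 + 0.6·0.1500) ≈ 0.7907
After 'absent': P(strain 1) = 0.4·0.7907 / (0.4·0.7907 + 0.6·0.2093) ≈ 0.7158
After 'absent': P(strain 1) = 0.4·0.7158 / (0.4·0.7158 + 0.6·0.2842) ≈ 0.6267
After 'present': P(strain 1) = 0.6·0.6267 / (0.6·0.6267 + 0.4·0.3733) ≈ 0.7158
After 'present': P(strain 1) = 0.6·0.7158 / (0.6·0.7158 + 0.4·0.2842) ≈ 0.7907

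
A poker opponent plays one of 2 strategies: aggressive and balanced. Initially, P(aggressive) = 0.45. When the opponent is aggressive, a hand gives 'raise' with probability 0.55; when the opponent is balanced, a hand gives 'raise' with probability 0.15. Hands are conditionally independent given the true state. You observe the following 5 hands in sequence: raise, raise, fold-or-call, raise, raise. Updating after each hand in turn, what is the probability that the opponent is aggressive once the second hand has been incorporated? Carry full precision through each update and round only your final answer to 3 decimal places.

After 'raise': P(aggressive) = 0.55·0.4500 / (0.55·0.4500 + 0.15·0.5500) ≈ 0.7500
After 'raise': P(aggressive) = 0.55·0.7500 / (0.55·0.7500 + 0.15·0.2500) ≈ 0.9167

0.917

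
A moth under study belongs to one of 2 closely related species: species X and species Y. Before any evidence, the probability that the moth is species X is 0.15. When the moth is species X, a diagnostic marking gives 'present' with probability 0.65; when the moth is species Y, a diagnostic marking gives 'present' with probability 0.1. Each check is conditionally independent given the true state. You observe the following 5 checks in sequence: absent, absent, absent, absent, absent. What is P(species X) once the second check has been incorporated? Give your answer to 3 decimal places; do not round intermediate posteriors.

After 'absent': P(species X) = 0.35·0.1500 / (0.35·0.1500 + 0.9·0.8500) ≈ 0.0642
After 'absent': P(species X) = 0.35·0.0642 / (0.35·0.0642 + 0.9·0.9358) ≈ 0.0260

0.026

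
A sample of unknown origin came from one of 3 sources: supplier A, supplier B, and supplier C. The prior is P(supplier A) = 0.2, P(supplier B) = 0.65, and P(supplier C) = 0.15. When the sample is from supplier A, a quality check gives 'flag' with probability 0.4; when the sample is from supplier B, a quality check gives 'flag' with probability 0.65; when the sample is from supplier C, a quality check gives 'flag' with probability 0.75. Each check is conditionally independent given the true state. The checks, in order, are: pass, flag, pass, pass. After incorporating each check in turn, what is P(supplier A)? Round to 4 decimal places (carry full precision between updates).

0.4651

Each posterior becomes the prior for the next update.
After 'pass': normaliser = 0.6·0.2000 + 0.35·0.6500 + 0.25·0.1500; P(supplier A) ≈ 0.3117, P(supplier B) ≈ 0.5909, P(supplier C) ≈ 0.0974
After 'flag': normaliser = 0.4·0.3117 + 0.65·0.5909 + 0.75·0.0974; P(supplier A) ≈ 0.2143, P(supplier B) ≈ 0.6602, P(supplier C) ≈ 0.1256
After 'pass': normaliser = 0.6·0.2143 + 0.35·0.6602 + 0.25·0.1256; P(supplier A) ≈ 0.3288, P(supplier B) ≈ 0.5909, P(supplier C) ≈ 0.0803
After 'pass': normaliser = 0.6·0.3288 + 0.35·0.5909 + 0.25·0.0803; P(supplier A) ≈ 0.4651, P(supplier B) ≈ 0.4876, P(supplier C) ≈ 0.0473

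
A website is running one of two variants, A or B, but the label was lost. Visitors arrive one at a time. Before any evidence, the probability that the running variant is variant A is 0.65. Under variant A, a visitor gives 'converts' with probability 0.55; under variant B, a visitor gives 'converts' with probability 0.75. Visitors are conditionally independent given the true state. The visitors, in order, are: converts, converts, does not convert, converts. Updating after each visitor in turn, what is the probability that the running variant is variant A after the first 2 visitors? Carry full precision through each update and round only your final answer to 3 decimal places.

Each posterior becomes the prior for the next update.
After 'converts': P(A) = 0.55·0.6500 / (0.55·0.6500 + 0.75·0.3500) ≈ 0.5766
After 'converts': P(A) = 0.55·0.5766 / (0.55·0.5766 + 0.75·0.4234) ≈ 0.4997

0.500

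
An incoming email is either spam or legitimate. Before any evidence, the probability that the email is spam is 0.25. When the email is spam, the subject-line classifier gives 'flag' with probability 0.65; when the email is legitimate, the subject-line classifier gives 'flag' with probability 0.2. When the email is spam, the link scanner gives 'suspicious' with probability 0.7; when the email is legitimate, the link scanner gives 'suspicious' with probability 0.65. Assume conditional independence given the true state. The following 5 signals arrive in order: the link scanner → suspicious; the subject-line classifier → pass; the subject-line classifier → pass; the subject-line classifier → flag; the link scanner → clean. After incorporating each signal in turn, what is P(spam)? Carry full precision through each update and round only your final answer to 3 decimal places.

After the link scanner='suspicious': P(spam) = 0.7·0.2500 / (0.7·0.2500 + 0.65·0.7500) ≈ 0.2642
After the subject-line classifier='pass': P(spam) = 0.35·0.2642 / (0.35·0.2642 + 0.8·0.7358) ≈ 0.1357
After the subject-line classifier='pass': P(spam) = 0.35·0.1357 / (0.35·0.1357 + 0.8·0.8643) ≈ 0.0643
After the subject-line classifier='flag': P(spam) = 0.65·0.0643 / (0.65·0.0643 + 0.2·0.9357) ≈ 0.1825
After the link scanner='clean': P(spam) = 0.3·0.1825 / (0.3·0.1825 + 0.35·0.8175) ≈ 0.1607

0.161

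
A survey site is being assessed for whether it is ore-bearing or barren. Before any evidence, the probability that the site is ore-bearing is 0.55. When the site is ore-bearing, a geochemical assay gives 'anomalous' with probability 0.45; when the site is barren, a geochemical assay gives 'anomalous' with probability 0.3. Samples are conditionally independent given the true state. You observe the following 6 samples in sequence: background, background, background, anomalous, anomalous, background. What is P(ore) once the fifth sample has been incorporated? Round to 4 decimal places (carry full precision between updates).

Each posterior becomes the prior for the next update.
After 'background': P(ore) = 0.55·0.5500 / (0.55·0.5500 + 0.7·0.4500) ≈ 0.4899
After 'background': P(ore) = 0.55·0.4899 / (0.55·0.4899 + 0.7·0.5101) ≈ 0.4300
After 'background': P(ore) = 0.55·0.4300 / (0.55·0.4300 + 0.7·0.5700) ≈ 0.3722
After 'anomalous': P(ore) = 0.45·0.3722 / (0.45·0.3722 + 0.3·0.6278) ≈ 0.4707
After 'anomalous': P(ore) = 0.45·0.4707 / (0.45·0.4707 + 0.3·0.5293) ≈ 0.5715

0.5715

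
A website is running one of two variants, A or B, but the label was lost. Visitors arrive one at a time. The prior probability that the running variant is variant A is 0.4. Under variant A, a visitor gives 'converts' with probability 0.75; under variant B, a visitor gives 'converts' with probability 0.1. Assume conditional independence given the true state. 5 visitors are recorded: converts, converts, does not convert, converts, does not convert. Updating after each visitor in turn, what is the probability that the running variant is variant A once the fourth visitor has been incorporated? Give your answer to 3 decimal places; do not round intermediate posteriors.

Apply Bayes' rule sequentially, carrying P(A) forward.
After 'converts': P(A) = 0.75·0.4000 / (0.75·0.4000 + 0.1·0.6000) ≈ 0.8333
After 'converts': P(A) = 0.75·0.8333 / (0.75·0.8333 + 0.1·0.1667) ≈ 0.9740
After 'does not convert': P(A) = 0.25·0.9740 / (0.25·0.9740 + 0.9·0.0260) ≈ 0.9124
After 'converts': P(A) = 0.75·0.9124 / (0.75·0.9124 + 0.1·0.0876) ≈ 0.9874

0.987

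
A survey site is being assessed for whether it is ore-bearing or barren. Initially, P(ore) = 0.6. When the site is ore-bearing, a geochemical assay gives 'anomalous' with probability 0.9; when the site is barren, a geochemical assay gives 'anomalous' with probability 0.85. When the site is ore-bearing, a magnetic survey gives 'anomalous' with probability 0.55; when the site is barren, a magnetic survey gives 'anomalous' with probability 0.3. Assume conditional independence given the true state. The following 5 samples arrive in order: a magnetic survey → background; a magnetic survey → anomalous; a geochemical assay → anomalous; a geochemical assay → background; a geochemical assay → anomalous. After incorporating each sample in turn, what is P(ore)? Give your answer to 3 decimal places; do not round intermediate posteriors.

0.569

Each posterior becomes the prior for the next update.
After a magnetic survey='background': P(ore) = 0.45·0.6000 / (0.45·0.6000 + 0.7·0.4000) ≈ 0.4909
After a magnetic survey='anomalous': P(ore) = 0.55·0.4909 / (0.55·0.4909 + 0.3·0.5091) ≈ 0.6387
After a geochemical assay='anomalous': P(ore) = 0.9·0.6387 / (0.9·0.6387 + 0.85·0.3613) ≈ 0.6518
After a geochemical assay='background': P(ore) = 0.1·0.6518 / (0.1·0.6518 + 0.15·0.3482) ≈ 0.5551
After a geochemical assay='anomalous': P(ore) = 0.9·0.5551 / (0.9·0.5551 + 0.85·0.4449) ≈ 0.5692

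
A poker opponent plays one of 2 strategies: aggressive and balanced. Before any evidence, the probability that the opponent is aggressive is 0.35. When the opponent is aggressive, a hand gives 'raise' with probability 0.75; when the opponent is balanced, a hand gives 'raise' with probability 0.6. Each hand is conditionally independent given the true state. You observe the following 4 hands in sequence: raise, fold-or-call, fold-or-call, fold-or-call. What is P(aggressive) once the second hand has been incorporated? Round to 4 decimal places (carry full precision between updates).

0.2961

After 'raise': P(aggressive) = 0.75·0.3500 / (0.75·0.3500 + 0.6·0.6500) ≈ 0.4023
After 'fold-or-call': P(aggressive) = 0.25·0.4023 / (0.25·0.4023 + 0.4·0.5977) ≈ 0.2961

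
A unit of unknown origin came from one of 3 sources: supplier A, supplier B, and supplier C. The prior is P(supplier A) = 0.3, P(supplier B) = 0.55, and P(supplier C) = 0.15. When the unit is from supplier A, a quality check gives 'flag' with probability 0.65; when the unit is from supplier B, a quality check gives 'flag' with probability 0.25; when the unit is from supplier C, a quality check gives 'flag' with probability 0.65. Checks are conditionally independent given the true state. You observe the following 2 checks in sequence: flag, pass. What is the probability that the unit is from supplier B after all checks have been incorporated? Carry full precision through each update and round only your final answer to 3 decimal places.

After 'flag': normaliser = 0.65·0.3000 + 0.25·0.5500 + 0.65·0.1500; P(supplier A) ≈ 0.4535, P(supplier B) ≈ 0.3198, P(supplier C) ≈ 0.2267
After 'pass': normaliser = 0.35·0.4535 + 0.75·0.3198 + 0.35·0.2267; P(supplier A) ≈ 0.3321, P(supplier B) ≈ 0.5018, P(supplier C) ≈ 0.1661

0.502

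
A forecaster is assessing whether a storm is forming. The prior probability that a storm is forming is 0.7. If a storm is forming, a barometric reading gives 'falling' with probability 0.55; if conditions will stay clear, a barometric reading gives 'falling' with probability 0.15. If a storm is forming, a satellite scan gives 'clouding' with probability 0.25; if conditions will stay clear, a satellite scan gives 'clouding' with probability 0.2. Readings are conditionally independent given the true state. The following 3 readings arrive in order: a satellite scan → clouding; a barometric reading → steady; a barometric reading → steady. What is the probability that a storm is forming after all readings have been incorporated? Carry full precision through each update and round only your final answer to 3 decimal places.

Apply Bayes' rule sequentially, carrying P(storm) forward.
After a satellite scan='clouding': P(storm) = 0.25·0.7000 / (0.25·0.7000 + 0.2·0.3000) ≈ 0.7447
After a barometric reading='steady': P(storm) = 0.45·0.7447 / (0.45·0.7447 + 0.85·0.2553) ≈ 0.6069
After a barometric reading='steady': P(storm) = 0.45·0.6069 / (0.45·0.6069 + 0.85·0.3931) ≈ 0.4498

0.450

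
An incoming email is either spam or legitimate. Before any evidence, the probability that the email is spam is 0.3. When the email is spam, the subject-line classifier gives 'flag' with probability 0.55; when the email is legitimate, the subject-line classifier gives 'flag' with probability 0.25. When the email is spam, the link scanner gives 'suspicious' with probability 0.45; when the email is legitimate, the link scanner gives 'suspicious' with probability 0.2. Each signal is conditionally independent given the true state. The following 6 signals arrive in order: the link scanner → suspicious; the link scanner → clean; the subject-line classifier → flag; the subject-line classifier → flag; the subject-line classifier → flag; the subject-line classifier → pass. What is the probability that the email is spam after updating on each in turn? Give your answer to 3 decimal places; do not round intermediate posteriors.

0.809

After the link scanner='suspicious': P(spam) = 0.45·0.3000 / (0.45·0.3000 + 0.2·0.7000) ≈ 0.4909
After the link scanner='clean': P(spam) = 0.55·0.4909 / (0.55·0.4909 + 0.8·0.5091) ≈ 0.3987
After the subject-line classifier='flag': P(spam) = 0.55·0.3987 / (0.55·0.3987 + 0.25·0.6013) ≈ 0.5932
After the subject-line classifier='flag': P(spam) = 0.55·0.5932 / (0.55·0.5932 + 0.25·0.4068) ≈ 0.7624
After the subject-line classifier='flag': P(spam) = 0.55·0.7624 / (0.55·0.7624 + 0.25·0.2376) ≈ 0.8759
After the subject-line classifier='pass': P(spam) = 0.45·0.8759 / (0.45·0.8759 + 0.75·0.1241) ≈ 0.8090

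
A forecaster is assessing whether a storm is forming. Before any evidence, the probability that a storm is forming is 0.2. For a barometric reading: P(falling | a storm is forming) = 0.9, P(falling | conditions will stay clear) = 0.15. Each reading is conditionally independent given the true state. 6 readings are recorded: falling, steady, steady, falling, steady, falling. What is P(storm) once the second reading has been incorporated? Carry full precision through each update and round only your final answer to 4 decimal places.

0.1500

After 'falling': P(storm) = 0.9·0.2000 / (0.9·0.2000 + 0.15·0.8000) ≈ 0.6000
After 'steady': P(storm) = 0.1·0.6000 / (0.1·0.6000 + 0.85·0.4000) ≈ 0.1500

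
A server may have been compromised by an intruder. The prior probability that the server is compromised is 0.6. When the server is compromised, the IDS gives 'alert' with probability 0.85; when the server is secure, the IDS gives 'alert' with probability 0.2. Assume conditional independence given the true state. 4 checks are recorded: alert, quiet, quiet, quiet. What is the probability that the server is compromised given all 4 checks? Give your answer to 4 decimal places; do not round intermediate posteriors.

0.0403

After 'alert': P(compromised) = 0.85·0.6000 / (0.85·0.6000 + 0.2·0.4000) ≈ 0.8644
After 'quiet': P(compromised) = 0.15·0.8644 / (0.15·0.8644 + 0.8·0.1356) ≈ 0.5445
After 'quiet': P(compromised) = 0.15·0.5445 / (0.15·0.5445 + 0.8·0.4555) ≈ 0.1831
After 'quiet': P(compromised) = 0.15·0.1831 / (0.15·0.1831 + 0.8·0.8169) ≈ 0.0403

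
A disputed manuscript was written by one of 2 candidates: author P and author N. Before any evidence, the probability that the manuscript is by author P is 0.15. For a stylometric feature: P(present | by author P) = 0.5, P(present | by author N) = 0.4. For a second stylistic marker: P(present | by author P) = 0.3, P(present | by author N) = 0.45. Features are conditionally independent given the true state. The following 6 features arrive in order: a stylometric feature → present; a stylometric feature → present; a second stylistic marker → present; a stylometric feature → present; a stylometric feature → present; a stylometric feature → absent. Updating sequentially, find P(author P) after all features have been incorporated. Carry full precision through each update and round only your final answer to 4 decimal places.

0.1931

After a stylometric feature='present': P(author P) = 0.5·0.1500 / (0.5·0.1500 + 0.4·0.8500) ≈ 0.1807
After a stylometric feature='present': P(author P) = 0.5·0.1807 / (0.5·0.1807 + 0.4·0.8193) ≈ 0.2161
After a second stylistic marker='present': P(author P) = 0.3·0.2161 / (0.3·0.2161 + 0.45·0.7839) ≈ 0.1553
After a stylometric feature='present': P(author P) = 0.5·0.1553 / (0.5·0.1553 + 0.4·0.8447) ≈ 0.1868
After a stylometric feature='present': P(author P) = 0.5·0.1868 / (0.5·0.1868 + 0.4·0.8132) ≈ 0.2231
After a stylometric feature='absent': P(author P) = 0.5·0.2231 / (0.5·0.2231 + 0.6·0.7769) ≈ 0.1931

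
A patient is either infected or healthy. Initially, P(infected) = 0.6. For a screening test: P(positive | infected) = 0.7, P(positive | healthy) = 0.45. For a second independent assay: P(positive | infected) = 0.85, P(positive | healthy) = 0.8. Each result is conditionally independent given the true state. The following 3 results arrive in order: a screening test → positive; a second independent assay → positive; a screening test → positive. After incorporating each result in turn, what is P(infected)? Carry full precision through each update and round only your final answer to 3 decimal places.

After a screening test='positive': P(infected) = 0.7·0.6000 / (0.7·0.6000 + 0.45·0.4000) ≈ 0.7000
After a second independent assay='positive': P(infected) = 0.85·0.7000 / (0.85·0.7000 + 0.8·0.3000) ≈ 0.7126
After a screening test='positive': P(infected) = 0.7·0.7126 / (0.7·0.7126 + 0.45·0.2874) ≈ 0.7941

0.794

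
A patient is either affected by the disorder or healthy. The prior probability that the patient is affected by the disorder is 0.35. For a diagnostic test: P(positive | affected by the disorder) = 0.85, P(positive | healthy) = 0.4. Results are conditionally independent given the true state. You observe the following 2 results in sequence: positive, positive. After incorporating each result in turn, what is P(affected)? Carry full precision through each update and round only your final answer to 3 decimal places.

Apply Bayes' rule sequentially, carrying P(affected) forward.
After 'positive': P(affected) = 0.85·0.3500 / (0.85·0.3500 + 0.4·0.6500) ≈ 0.5336
After 'positive': P(affected) = 0.85·0.5336 / (0.85·0.5336 + 0.4·0.4664) ≈ 0.7086

0.709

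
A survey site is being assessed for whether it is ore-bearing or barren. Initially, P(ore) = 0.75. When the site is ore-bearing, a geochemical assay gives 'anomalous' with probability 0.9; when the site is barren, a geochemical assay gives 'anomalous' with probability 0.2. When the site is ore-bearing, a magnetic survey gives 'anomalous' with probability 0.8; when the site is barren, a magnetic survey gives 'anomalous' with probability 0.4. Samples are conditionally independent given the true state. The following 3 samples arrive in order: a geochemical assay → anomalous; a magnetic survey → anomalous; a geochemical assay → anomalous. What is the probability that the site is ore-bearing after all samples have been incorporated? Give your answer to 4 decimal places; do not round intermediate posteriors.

0.9918

After a geochemical assay='anomalous': P(ore) = 0.9·0.7500 / (0.9·0.7500 + 0.2·0.2500) ≈ 0.9310
After a magnetic survey='anomalous': P(ore) = 0.8·0.9310 / (0.8·0.9310 + 0.4·0.0690) ≈ 0.9643
After a geochemical assay='anomalous': P(ore) = 0.9·0.9643 / (0.9·0.9643 + 0.2·0.0357) ≈ 0.9918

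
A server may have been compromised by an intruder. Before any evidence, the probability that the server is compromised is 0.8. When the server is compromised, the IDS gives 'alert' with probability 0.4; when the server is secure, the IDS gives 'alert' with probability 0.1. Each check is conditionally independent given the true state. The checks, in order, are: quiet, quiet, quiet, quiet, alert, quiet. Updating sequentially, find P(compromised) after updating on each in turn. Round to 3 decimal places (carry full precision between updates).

After 'quiet': P(compromised) = 0.6·0.8000 / (0.6·0.8000 + 0.9·0.2000) ≈ 0.7273
After 'quiet': P(compromised) = 0.6·0.7273 / (0.6·0.7273 + 0.9·0.2727) ≈ 0.6400
After 'quiet': P(compromised) = 0.6·0.6400 / (0.6·0.6400 + 0.9·0.3600) ≈ 0.5424
After 'quiet': P(compromised) = 0.6·0.5424 / (0.6·0.5424 + 0.9·0.4576) ≈ 0.4414
After 'alert': P(compromised) = 0.4·0.4414 / (0.4·0.4414 + 0.1·0.5586) ≈ 0.7596
After 'quiet': P(compromised) = 0.6·0.7596 / (0.6·0.7596 + 0.9·0.2404) ≈ 0.6781

0.678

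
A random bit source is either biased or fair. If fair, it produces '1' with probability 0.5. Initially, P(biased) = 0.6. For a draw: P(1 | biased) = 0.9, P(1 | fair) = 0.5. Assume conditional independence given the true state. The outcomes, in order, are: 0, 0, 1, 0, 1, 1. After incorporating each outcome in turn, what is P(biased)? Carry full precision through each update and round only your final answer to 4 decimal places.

0.0654

After '0': P(biased) = 0.1·0.6000 / (0.1·0.6000 + 0.5·0.4000) ≈ 0.2308
After '0': P(biased) = 0.1·0.2308 / (0.1·0.2308 + 0.5·0.7692) ≈ 0.0566
After '1': P(biased) = 0.9·0.0566 / (0.9·0.0566 + 0.5·0.9434) ≈ 0.0975
After '0': P(biased) = 0.1·0.0975 / (0.1·0.0975 + 0.5·0.9025) ≈ 0.0211
After '1': P(biased) = 0.9·0.0211 / (0.9·0.0211 + 0.5·0.9789) ≈ 0.0374
After '1': P(biased) = 0.9·0.0374 / (0.9·0.0374 + 0.5·0.9626) ≈ 0.0654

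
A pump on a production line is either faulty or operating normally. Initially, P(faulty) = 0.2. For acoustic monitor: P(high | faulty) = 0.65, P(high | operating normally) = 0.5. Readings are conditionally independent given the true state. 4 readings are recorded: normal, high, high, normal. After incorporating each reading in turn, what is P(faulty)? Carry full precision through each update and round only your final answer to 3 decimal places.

0.172

After 'normal': P(faulty) = 0.35·0.2000 / (0.35·0.2000 + 0.5·0.8000) ≈ 0.1489
After 'high': P(faulty) = 0.65·0.1489 / (0.65·0.1489 + 0.5·0.8511) ≈ 0.1853
After 'high': P(faulty) = 0.65·0.1853 / (0.65·0.1853 + 0.5·0.8147) ≈ 0.2282
After 'normal': P(faulty) = 0.35·0.2282 / (0.35·0.2282 + 0.5·0.7718) ≈ 0.1715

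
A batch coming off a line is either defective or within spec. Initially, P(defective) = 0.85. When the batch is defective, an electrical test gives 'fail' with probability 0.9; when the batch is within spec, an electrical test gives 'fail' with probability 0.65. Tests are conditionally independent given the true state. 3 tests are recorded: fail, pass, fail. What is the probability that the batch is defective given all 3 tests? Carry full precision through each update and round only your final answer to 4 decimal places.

0.7563

After 'fail': P(defective) = 0.9·0.8500 / (0.9·0.8500 + 0.65·0.1500) ≈ 0.8870
After 'pass': P(defective) = 0.1·0.8870 / (0.1·0.8870 + 0.35·0.1130) ≈ 0.6915
After 'fail': P(defective) = 0.9·0.6915 / (0.9·0.6915 + 0.65·0.3085) ≈ 0.7563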